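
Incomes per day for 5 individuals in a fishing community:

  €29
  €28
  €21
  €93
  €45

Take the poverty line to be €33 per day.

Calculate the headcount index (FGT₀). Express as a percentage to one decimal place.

3 of the 5 individuals have income below €33.
H = 3/5 = 60.0%.

60.0%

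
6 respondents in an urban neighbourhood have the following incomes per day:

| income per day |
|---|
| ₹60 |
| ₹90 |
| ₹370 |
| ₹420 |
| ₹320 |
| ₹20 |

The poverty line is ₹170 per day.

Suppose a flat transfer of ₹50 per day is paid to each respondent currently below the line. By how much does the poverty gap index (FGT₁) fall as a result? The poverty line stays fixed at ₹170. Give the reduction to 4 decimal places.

Before: below the line — ₹20, ₹60, ₹90; poverty gap index (FGT₁) = 0.333333.
After the ₹50 transfer: below the line — ₹70, ₹110, ₹140; poverty gap index (FGT₁) = 0.186275.
Reduction = 0.333333 − 0.186275 = 0.1471.

0.1471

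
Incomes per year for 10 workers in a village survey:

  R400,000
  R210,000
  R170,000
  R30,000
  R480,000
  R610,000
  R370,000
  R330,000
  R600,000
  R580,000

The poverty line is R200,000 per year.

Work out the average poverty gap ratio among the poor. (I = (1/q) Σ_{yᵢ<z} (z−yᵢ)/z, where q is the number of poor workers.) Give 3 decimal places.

Incomes under z: R30,000, R170,000 (q = 2 of N = 10).
Relative gaps: 0.8500, 0.1500; sum = 1.000000.
I averages over the q = 2 poor units only: 1.000000 / 2 = 0.500.

0.500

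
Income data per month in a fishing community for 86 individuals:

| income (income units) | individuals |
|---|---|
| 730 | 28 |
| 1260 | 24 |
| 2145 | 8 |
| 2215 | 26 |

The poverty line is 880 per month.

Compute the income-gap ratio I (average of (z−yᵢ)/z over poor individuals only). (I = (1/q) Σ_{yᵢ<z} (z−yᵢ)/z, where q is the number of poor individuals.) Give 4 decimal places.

Below the line: 28×730 (q = 28 of N = 86).
Shortfall ratios (z−y)/z: 0.1705 (×28); sum = 4.772727.
I averages over the q = 28 poor units only: 4.772727 / 28 = 0.1705.

0.1705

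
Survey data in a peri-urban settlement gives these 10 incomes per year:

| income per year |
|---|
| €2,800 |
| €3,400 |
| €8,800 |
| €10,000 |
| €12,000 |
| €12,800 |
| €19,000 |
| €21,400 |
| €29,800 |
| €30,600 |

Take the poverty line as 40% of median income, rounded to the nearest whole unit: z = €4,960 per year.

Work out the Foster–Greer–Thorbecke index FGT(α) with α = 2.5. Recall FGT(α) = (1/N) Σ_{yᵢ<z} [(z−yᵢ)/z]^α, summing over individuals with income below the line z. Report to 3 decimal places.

0.018

Poor units: €2,800, €3,400 (q = 2 of N = 10).
Relative gaps: (4960−2800)/4960 = 0.4355; (4960−3400)/4960 = 0.3145.
Raised to α = 2.5: 0.12515; 0.05548.
Sum = 0.180626; FGT(2.5) = 0.180626 / 10 = 0.018.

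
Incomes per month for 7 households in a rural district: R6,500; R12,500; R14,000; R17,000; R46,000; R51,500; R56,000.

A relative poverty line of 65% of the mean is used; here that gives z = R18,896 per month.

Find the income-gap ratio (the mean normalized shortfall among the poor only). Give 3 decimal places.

0.338

Below the line: R6,500, R12,500, R14,000, R17,000 (q = 4 of N = 7).
Shortfall ratios (z−y)/z: 0.6560, 0.3385, 0.2591, 0.1003; sum = 1.353937.
The income-gap ratio divides by q (the poor only): 1.353937 / 4 = 0.338.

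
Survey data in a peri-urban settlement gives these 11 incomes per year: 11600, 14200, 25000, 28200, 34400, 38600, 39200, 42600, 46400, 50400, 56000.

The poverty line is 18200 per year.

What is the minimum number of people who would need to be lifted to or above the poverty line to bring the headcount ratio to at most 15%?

Currently q = 2 of N = 11 are below the line (H = 0.182).
A headcount ratio of at most 15% allows at most ⌊0.15 × 11⌋ = 1 poor people.
So at least 2 − 1 = 1 must be lifted.

1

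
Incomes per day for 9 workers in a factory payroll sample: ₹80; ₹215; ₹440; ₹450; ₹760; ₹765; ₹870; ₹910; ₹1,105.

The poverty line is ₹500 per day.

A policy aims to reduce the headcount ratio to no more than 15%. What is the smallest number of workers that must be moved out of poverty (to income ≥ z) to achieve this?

Currently q = 4 of N = 9 are below the line (H = 0.444).
A headcount ratio of at most 15% allows at most ⌊0.15 × 9⌋ = 1 poor workers.
So at least 4 − 1 = 3 must be lifted.

3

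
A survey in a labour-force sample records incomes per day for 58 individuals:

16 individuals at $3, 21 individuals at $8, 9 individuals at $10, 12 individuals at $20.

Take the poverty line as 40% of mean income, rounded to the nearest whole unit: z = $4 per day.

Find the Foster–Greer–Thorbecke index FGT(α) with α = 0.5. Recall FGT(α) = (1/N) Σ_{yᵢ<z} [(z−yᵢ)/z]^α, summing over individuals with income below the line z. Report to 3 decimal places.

0.138

Below the line: 16×$3 (q = 16 of N = 58).
Gap ratios (z−y)/z: (4−3)/4 = 0.2500 (×16).
Raised to α = 0.5: 0.50000 (×16).
Sum = 8.000000; FGT(0.5) = 8.000000 / 58 = 0.138.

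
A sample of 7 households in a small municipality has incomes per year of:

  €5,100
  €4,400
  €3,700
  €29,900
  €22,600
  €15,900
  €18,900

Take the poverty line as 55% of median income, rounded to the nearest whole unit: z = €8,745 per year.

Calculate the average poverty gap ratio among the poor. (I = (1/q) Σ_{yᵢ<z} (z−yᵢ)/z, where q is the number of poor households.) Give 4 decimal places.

0.4969

Poor units: €3,700, €4,400, €5,100 (q = 3 of N = 7).
Shortfall ratios (z−y)/z: 0.5769, 0.4969, 0.4168; sum = 1.490566.
I averages over the q = 3 poor units only: 1.490566 / 3 = 0.4969.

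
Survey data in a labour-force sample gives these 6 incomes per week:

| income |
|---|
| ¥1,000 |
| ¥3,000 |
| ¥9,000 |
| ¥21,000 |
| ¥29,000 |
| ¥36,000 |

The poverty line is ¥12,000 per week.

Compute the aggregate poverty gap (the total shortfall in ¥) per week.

Incomes under z: ¥1,000, ¥3,000, ¥9,000 (q = 3 of N = 6).
Individual gaps: 12000−1000 = 11000; 12000−3000 = 9000; 12000−9000 = 3000.
Aggregate gap = ¥23,000.

¥23,000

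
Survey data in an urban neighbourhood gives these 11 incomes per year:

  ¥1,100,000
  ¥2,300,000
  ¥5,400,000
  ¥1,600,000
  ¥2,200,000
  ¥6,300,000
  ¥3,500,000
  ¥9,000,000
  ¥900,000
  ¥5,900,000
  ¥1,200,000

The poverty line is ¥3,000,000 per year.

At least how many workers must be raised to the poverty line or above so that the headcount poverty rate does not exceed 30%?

3

Currently q = 6 of N = 11 are below the line (H = 0.545).
A headcount ratio of at most 30% allows at most ⌊0.30 × 11⌋ = 3 poor workers.
So at least 6 − 3 = 3 must be lifted.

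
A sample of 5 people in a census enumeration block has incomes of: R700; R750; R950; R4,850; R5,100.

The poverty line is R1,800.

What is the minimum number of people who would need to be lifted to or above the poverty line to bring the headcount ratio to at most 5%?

3

3 of the 5 people are poor, so H = 3/5 = 0.600.
A headcount ratio of at most 5% allows at most ⌊0.05 × 5⌋ = 0 poor people.
So at least 3 − 0 = 3 must be lifted.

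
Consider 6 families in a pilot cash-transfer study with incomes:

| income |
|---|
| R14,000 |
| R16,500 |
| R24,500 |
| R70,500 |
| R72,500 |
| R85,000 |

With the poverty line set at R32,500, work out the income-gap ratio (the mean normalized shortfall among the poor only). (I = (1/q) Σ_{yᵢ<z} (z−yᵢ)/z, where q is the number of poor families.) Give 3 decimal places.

Below the line: R14,000, R16,500, R24,500 (q = 3 of N = 6).
Shortfall ratios (z−y)/z: 0.5692, 0.4923, 0.2462; sum = 1.307692.
I averages over the q = 3 poor units only: 1.307692 / 3 = 0.436.

0.436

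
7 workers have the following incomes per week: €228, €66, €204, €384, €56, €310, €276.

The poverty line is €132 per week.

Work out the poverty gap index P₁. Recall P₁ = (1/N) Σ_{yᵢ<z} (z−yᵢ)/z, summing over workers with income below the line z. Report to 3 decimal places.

Below the line: €56, €66 (q = 2 of N = 7).
Gap ratios (z−y)/z: (132−56)/132 = 0.5758; (132−66)/132 = 0.5000.
Sum of shortfalls = 1.075758; P₁ averages over all N: 1.075758 / 7 = 0.154.

0.154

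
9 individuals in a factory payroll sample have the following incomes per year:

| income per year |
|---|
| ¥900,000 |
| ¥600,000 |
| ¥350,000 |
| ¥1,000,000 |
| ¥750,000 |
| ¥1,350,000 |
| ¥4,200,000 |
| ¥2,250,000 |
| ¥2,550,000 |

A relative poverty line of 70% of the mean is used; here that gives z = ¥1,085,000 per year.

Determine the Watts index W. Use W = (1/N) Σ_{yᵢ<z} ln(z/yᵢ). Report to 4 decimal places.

Below the line: ¥350,000, ¥600,000, ¥750,000, ¥900,000, ¥1,000,000 (q = 5 of N = 9).
ln(z/y) terms: ln(1085000/350000) = 1.1314; ln(1085000/600000) = 0.5924; ln(1085000/750000) = 0.3693; ln(1085000/900000) = 0.1869; ln(1085000/1000000) = 0.0816.
W = 2.361590 / 9 = 0.2624.

0.2624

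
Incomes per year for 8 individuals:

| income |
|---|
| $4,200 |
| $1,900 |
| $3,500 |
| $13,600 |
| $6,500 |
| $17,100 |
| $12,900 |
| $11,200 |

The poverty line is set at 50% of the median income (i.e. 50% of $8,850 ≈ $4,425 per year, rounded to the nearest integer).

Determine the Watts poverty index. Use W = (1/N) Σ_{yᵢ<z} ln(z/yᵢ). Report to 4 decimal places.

Below z: $1,900, $3,500, $4,200 (q = 3 of N = 8).
Log shortfalls: ln(4425/1900) = 0.8454; ln(4425/3500) = 0.2345; ln(4425/4200) = 0.0522.
W = 1.132109 / 8 = 0.1415.

0.1415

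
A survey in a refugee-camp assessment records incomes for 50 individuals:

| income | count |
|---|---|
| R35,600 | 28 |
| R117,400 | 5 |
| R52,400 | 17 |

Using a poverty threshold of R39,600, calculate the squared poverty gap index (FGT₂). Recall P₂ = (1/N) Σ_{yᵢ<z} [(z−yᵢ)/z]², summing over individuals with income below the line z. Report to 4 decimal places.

0.0057

Poor units: 28×R35,600 (q = 28 of N = 50).
Normalized shortfalls: (39600−35600)/39600 = 0.1010 (×28).
Squared: 0.0102 (×28).
Sum = 0.285685; P₂ = 0.285685 / 50 = 0.0057.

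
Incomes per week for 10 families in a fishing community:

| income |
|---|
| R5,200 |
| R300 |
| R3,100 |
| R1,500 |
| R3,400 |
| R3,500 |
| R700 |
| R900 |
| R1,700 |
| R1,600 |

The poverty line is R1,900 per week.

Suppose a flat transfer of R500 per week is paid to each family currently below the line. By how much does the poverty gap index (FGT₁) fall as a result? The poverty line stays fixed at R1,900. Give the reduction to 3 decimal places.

0.126

Before: below the line — R300, R700, R900, R1,500, R1,600, R1,700; poverty gap index (FGT₁) = 0.24737.
After the R500 transfer: below the line — R800, R1,200, R1,400; poverty gap index (FGT₁) = 0.12105.
Reduction = 0.24737 − 0.12105 = 0.126.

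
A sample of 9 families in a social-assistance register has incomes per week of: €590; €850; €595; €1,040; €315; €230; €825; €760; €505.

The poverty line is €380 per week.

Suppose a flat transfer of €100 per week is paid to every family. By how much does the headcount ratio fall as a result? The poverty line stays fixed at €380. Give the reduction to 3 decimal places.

Before: below the line — €230, €315; headcount ratio = 0.22222.
After the €100 transfer: below the line — €330; headcount ratio = 0.11111.
Reduction = 0.22222 − 0.11111 = 0.111.

0.111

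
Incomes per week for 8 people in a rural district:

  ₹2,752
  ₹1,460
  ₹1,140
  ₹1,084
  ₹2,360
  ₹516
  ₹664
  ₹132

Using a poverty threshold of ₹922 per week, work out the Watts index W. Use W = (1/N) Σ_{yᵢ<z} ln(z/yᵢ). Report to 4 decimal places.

Incomes under z: ₹132, ₹516, ₹664 (q = 3 of N = 8).
Log shortfalls: ln(922/132) = 1.9437; ln(922/516) = 0.5804; ln(922/664) = 0.3283.
W = 2.852445 / 8 = 0.3566.

0.3566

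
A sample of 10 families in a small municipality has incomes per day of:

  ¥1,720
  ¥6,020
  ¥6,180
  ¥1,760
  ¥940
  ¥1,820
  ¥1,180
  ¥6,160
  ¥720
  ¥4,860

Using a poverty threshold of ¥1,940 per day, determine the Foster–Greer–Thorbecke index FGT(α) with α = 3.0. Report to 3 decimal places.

Poor units: ¥720, ¥940, ¥1,180, ¥1,720, ¥1,760, ¥1,820 (q = 6 of N = 10).
Relative gaps: (1940−720)/1940 = 0.6289; (1940−940)/1940 = 0.5155; (1940−1180)/1940 = 0.3918; (1940−1720)/1940 = 0.1134; (1940−1760)/1940 = 0.0928; (1940−1820)/1940 = 0.0619.
Raised to α = 3.0: 0.24870; 0.13696; 0.06012; 0.00146; 0.00080; 0.00024.
Sum = 0.448276; FGT(3.0) = 0.448276 / 10 = 0.045.

0.045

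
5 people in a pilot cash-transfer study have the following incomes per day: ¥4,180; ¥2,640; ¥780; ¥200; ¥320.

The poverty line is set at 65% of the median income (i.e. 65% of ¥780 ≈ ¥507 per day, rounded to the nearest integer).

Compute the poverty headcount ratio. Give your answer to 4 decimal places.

0.4000

2 of the 5 people have income below ¥507.
H = 2/5 = 0.4000.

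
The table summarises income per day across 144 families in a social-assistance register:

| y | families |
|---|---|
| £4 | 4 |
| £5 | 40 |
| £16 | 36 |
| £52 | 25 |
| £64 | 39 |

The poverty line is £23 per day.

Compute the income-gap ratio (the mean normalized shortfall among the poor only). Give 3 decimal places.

0.570

Below z: 4×£4, 40×£5, 36×£16 (q = 80 of N = 144).
Shortfall ratios (z−y)/z: 0.8261 (×4), 0.7826 (×40), 0.3043 (×36); sum = 45.565217.
The income-gap ratio divides by q (the poor only): 45.565217 / 80 = 0.570.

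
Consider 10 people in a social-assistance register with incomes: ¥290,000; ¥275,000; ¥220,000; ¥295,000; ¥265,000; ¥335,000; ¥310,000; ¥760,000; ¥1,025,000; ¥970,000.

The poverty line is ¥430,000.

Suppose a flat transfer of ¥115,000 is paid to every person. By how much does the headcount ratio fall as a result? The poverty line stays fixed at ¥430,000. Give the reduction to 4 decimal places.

Before: below the line — ¥220,000, ¥265,000, ¥275,000, ¥290,000, ¥295,000, ¥310,000, ¥335,000; headcount ratio = 0.700000.
After the ¥115,000 transfer: below the line — ¥335,000, ¥380,000, ¥390,000, ¥405,000, ¥410,000, ¥425,000; headcount ratio = 0.600000.
Reduction = 0.700000 − 0.600000 = 0.1000.

0.1000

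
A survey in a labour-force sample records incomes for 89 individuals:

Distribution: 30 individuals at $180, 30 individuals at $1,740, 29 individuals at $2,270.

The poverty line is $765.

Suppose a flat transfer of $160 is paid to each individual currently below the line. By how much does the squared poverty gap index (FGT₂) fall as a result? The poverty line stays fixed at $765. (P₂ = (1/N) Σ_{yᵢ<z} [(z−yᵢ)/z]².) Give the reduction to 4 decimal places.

0.0931

Before: below the line — 30×$180; squared poverty gap index (FGT₂) = 0.197115.
After the $160 transfer: below the line — 30×$340; squared poverty gap index (FGT₂) = 0.104037.
Reduction = 0.197115 − 0.104037 = 0.0931.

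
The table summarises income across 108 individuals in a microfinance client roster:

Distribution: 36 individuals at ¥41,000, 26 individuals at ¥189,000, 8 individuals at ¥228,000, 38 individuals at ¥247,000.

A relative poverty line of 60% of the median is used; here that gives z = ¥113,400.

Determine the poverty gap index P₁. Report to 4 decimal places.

0.2128

Below z: 36×¥41,000 (q = 36 of N = 108).
Shortfall ratios: (113400−41000)/113400 = 0.6384 (×36).
Σ = 22.984127. Dividing by the full population N = 108 gives P₁ = 0.2128.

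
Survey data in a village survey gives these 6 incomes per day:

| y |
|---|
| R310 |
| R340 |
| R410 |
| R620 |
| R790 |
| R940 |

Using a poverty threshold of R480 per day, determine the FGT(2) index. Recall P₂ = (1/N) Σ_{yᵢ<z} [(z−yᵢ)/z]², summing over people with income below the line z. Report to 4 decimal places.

Below the line: R310, R340, R410 (q = 3 of N = 6).
Normalized shortfalls: (480−310)/480 = 0.3542; (480−340)/480 = 0.2917; (480−410)/480 = 0.1458.
Squared: 0.1254; 0.0851; 0.0213.
Sum = 0.231771; P₂ = 0.231771 / 6 = 0.0386.

0.0386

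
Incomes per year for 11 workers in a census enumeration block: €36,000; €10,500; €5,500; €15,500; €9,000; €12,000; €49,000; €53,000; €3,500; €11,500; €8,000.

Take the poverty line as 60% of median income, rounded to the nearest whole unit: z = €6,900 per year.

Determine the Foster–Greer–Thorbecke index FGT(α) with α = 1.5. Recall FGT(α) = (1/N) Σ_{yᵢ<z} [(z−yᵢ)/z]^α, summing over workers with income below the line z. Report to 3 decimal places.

0.040

Incomes under z: €3,500, €5,500 (q = 2 of N = 11).
Normalized shortfalls: (6900−3500)/6900 = 0.4928; (6900−5500)/6900 = 0.2029.
Raised to α = 1.5: 0.34590; 0.09139.
Sum = 0.437290; FGT(1.5) = 0.437290 / 11 = 0.040.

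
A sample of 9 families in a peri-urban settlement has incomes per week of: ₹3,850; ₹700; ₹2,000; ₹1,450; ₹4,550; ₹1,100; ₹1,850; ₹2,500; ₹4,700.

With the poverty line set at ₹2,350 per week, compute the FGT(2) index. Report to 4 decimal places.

0.1100

Below the line: ₹700, ₹1,100, ₹1,450, ₹1,850, ₹2,000 (q = 5 of N = 9).
Gap ratios (z−y)/z: (2350−700)/2350 = 0.7021; (2350−1100)/2350 = 0.5319; (2350−1450)/2350 = 0.3830; (2350−1850)/2350 = 0.2128; (2350−2000)/2350 = 0.1489.
Squared: 0.4930; 0.2829; 0.1467; 0.0453; 0.0222.
Sum = 0.990041; P₂ = 0.990041 / 9 = 0.1100.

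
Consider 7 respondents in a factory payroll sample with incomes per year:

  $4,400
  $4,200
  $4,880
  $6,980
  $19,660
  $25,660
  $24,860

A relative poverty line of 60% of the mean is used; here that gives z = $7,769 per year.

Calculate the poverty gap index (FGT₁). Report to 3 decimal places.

0.195

Poor units: $4,200, $4,400, $4,880, $6,980 (q = 4 of N = 7).
Relative gaps: (7769−4200)/7769 = 0.4594; (7769−4400)/7769 = 0.4336; (7769−4880)/7769 = 0.3719; (7769−6980)/7769 = 0.1016.
Sum of shortfalls = 1.366456; P₁ averages over all N: 1.366456 / 7 = 0.195.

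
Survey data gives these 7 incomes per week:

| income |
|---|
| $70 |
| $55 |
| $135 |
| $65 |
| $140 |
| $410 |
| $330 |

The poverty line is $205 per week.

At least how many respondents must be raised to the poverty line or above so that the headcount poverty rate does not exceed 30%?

5 of the 7 respondents are poor, so H = 5/7 = 0.714.
A headcount ratio of at most 30% allows at most ⌊0.30 × 7⌋ = 2 poor respondents.
So at least 5 − 2 = 3 must be lifted.

3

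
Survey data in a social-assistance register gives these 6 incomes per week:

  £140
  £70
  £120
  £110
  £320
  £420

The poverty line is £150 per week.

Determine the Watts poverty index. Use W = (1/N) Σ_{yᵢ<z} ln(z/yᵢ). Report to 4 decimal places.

0.2274

Below the line: £70, £110, £120, £140 (q = 4 of N = 6).
Log gaps: ln(150/70) = 0.7621; ln(150/110) = 0.3102; ln(150/120) = 0.2231; ln(150/140) = 0.0690.
W = 1.364431 / 6 = 0.2274.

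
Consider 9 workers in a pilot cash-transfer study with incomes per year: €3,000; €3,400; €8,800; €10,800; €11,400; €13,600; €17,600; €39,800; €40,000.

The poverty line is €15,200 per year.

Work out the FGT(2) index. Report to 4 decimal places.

Below the line: €3,000, €3,400, €8,800, €10,800, €11,400, €13,600 (q = 6 of N = 9).
Relative gaps: (15200−3000)/15200 = 0.8026; (15200−3400)/15200 = 0.7763; (15200−8800)/15200 = 0.4211; (15200−10800)/15200 = 0.2895; (15200−11400)/15200 = 0.2500; (15200−13600)/15200 = 0.1053.
Squared: 0.6442; 0.6027; 0.1773; 0.0838; 0.0625; 0.0111.
Sum = 1.581544; P₂ = 1.581544 / 9 = 0.1757.

0.1757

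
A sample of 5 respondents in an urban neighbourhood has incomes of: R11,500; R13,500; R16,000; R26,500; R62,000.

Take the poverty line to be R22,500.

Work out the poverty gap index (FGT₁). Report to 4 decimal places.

Below the line: R11,500, R13,500, R16,000 (q = 3 of N = 5).
Normalized shortfalls: (22500−11500)/22500 = 0.4889; (22500−13500)/22500 = 0.4000; (22500−16000)/22500 = 0.2889.
Σ = 1.177778. Dividing by the full population N = 5 gives P₁ = 0.2356.

0.2356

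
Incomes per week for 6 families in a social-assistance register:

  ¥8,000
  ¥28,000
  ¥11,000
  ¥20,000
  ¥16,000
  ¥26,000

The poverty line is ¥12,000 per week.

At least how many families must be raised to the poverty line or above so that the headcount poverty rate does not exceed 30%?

1

Currently q = 2 of N = 6 are below the line (H = 0.333).
A headcount ratio of at most 30% allows at most ⌊0.30 × 6⌋ = 1 poor families.
So at least 2 − 1 = 1 must be lifted.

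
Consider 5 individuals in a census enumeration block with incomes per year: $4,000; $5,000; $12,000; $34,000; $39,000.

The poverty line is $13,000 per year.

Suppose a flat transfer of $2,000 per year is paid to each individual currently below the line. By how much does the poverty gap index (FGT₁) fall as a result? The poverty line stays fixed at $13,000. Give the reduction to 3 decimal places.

Before: below the line — $4,000, $5,000, $12,000; poverty gap index (FGT₁) = 0.27692.
After the $2,000 transfer: below the line — $6,000, $7,000; poverty gap index (FGT₁) = 0.20000.
Reduction = 0.27692 − 0.20000 = 0.077.

0.077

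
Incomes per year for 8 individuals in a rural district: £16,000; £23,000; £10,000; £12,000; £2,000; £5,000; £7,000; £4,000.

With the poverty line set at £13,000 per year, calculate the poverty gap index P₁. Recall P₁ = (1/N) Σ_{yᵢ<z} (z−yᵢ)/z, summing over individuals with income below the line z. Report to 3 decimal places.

0.365

Below the line: £2,000, £4,000, £5,000, £7,000, £10,000, £12,000 (q = 6 of N = 8).
Relative gaps: (13000−2000)/13000 = 0.8462; (13000−4000)/13000 = 0.6923; (13000−5000)/13000 = 0.6154; (13000−7000)/13000 = 0.4615; (13000−10000)/13000 = 0.2308; (13000−12000)/13000 = 0.0769.
Σ = 2.923077. Dividing by the full population N = 8 gives P₁ = 0.365.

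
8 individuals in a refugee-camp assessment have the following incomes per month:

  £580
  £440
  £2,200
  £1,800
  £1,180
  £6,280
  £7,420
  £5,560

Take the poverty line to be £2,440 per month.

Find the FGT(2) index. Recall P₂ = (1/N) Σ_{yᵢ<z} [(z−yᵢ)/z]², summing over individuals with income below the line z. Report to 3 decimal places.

0.200

Incomes under z: £440, £580, £1,180, £1,800, £2,200 (q = 5 of N = 8).
Gap ratios (z−y)/z: (2440−440)/2440 = 0.8197; (2440−580)/2440 = 0.7623; (2440−1180)/2440 = 0.5164; (2440−1800)/2440 = 0.2623; (2440−2200)/2440 = 0.0984.
Squared: 0.6719; 0.5811; 0.2667; 0.0688; 0.0097.
Sum = 1.598092; P₂ = 1.598092 / 8 = 0.200.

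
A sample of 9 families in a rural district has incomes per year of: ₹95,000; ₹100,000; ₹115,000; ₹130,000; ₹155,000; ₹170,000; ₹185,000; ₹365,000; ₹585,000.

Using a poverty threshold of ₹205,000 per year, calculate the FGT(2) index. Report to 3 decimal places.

0.108

Below the line: ₹95,000, ₹100,000, ₹115,000, ₹130,000, ₹155,000, ₹170,000, ₹185,000 (q = 7 of N = 9).
Shortfall ratios: (205000−95000)/205000 = 0.5366; (205000−100000)/205000 = 0.5122; (205000−115000)/205000 = 0.4390; (205000−130000)/205000 = 0.3659; (205000−155000)/205000 = 0.2439; (205000−170000)/205000 = 0.1707; (205000−185000)/205000 = 0.0976.
Squared: 0.2879; 0.2623; 0.1927; 0.1338; 0.0595; 0.0291; 0.0095.
Sum = 0.975015; P₂ = 0.975015 / 9 = 0.108.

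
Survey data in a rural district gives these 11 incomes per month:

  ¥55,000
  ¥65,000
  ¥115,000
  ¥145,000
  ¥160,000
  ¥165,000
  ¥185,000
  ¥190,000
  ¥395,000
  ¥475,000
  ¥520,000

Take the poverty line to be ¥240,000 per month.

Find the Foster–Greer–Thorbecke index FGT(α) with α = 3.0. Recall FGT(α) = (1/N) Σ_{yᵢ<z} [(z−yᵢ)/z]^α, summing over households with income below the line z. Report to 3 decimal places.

0.103

Poor units: ¥55,000, ¥65,000, ¥115,000, ¥145,000, ¥160,000, ¥165,000, ¥185,000, ¥190,000 (q = 8 of N = 11).
Normalized shortfalls: (240000−55000)/240000 = 0.7708; (240000−65000)/240000 = 0.7292; (240000−115000)/240000 = 0.5208; (240000−145000)/240000 = 0.3958; (240000−160000)/240000 = 0.3333; (240000−165000)/240000 = 0.3125; (240000−185000)/240000 = 0.2292; (240000−190000)/240000 = 0.2083.
Raised to α = 3.0: 0.45802; 0.38769; 0.14129; 0.06202; 0.03704; 0.03052; 0.01204; 0.00904.
Sum = 1.137641; FGT(3.0) = 1.137641 / 11 = 0.103.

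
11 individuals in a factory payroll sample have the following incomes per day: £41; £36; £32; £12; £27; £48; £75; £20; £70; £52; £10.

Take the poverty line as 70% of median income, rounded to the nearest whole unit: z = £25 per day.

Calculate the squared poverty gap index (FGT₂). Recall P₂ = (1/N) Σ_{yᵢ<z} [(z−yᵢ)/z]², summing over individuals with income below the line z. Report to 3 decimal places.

0.061

Poor units: £10, £12, £20 (q = 3 of N = 11).
Gap ratios (z−y)/z: (25−10)/25 = 0.6000; (25−12)/25 = 0.5200; (25−20)/25 = 0.2000.
Squared: 0.3600; 0.2704; 0.0400.
Sum = 0.670400; P₂ = 0.670400 / 11 = 0.061.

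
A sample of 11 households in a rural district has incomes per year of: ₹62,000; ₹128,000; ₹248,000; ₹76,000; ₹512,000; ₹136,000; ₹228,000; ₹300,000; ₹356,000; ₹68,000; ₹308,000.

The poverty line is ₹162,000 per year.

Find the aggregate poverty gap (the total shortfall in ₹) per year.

Incomes under z: ₹62,000, ₹68,000, ₹76,000, ₹128,000, ₹136,000 (q = 5 of N = 11).
Individual gaps: 162000−62000 = 100000; 162000−68000 = 94000; 162000−76000 = 86000; 162000−128000 = 34000; 162000−136000 = 26000.
Aggregate gap = ₹340,000.

₹340,000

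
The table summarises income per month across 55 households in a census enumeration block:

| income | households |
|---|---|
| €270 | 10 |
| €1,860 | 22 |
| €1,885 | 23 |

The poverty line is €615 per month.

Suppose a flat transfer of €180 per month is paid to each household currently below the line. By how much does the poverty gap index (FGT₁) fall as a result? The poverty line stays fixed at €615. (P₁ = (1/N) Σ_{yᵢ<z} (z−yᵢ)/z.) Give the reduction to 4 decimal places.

Before: below the line — 10×€270; poverty gap index (FGT₁) = 0.101996.
After the €180 transfer: below the line — 10×€450; poverty gap index (FGT₁) = 0.048780.
Reduction = 0.101996 − 0.048780 = 0.0532.

0.0532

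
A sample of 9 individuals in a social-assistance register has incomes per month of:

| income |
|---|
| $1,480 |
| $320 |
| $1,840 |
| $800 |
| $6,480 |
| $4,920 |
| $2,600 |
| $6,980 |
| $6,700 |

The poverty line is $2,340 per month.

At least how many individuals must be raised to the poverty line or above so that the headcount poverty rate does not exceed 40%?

Currently q = 4 of N = 9 are below the line (H = 0.444).
A headcount ratio of at most 40% allows at most ⌊0.40 × 9⌋ = 3 poor individuals.
So at least 4 − 3 = 1 must be lifted.

1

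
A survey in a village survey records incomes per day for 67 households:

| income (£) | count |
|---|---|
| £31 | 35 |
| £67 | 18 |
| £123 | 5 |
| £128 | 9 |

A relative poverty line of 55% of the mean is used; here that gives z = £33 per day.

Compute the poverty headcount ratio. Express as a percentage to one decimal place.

52.2%

35 of the 67 households have income below £33.
H = 35/67 = 52.2%.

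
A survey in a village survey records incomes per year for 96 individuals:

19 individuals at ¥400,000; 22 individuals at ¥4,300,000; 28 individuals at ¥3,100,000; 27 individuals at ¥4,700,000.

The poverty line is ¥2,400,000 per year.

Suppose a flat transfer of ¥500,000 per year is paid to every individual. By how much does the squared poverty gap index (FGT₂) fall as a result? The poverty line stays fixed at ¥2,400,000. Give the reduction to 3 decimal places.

0.060

Before: below the line — 19×¥400,000; squared poverty gap index (FGT₂) = 0.13744.
After the ¥500,000 transfer: below the line — 19×¥900,000; squared poverty gap index (FGT₂) = 0.07731.
Reduction = 0.13744 − 0.07731 = 0.060.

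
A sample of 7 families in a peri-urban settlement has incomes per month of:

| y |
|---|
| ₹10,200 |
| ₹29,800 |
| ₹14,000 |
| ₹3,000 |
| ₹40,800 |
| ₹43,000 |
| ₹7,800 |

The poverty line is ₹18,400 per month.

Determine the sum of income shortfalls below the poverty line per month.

Incomes under z: ₹3,000, ₹7,800, ₹10,200, ₹14,000 (q = 4 of N = 7).
Individual gaps: 18400−3000 = 15400; 18400−7800 = 10600; 18400−10200 = 8200; 18400−14000 = 4400.
Aggregate gap = ₹38,600.

₹38,600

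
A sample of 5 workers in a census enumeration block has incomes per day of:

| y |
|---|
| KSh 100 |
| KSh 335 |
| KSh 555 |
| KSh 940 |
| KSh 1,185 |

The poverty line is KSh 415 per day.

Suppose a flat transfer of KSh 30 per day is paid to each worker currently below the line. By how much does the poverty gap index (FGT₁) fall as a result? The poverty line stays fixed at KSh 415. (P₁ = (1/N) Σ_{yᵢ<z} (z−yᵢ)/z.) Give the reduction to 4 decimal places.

Before: below the line — KSh 100, KSh 335; poverty gap index (FGT₁) = 0.190361.
After the KSh 30 transfer: below the line — KSh 130, KSh 365; poverty gap index (FGT₁) = 0.161446.
Reduction = 0.190361 − 0.161446 = 0.0289.

0.0289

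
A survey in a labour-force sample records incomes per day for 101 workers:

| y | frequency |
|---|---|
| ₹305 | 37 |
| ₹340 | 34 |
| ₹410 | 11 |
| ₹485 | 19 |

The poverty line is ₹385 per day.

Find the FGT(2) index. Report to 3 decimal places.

0.020

Below the line: 37×₹305, 34×₹340 (q = 71 of N = 101).
Normalized shortfalls: (385−305)/385 = 0.2078 (×37); (385−340)/385 = 0.1169 (×34).
Squared: 0.0432 (×37); 0.0137 (×34).
Sum = 2.062068; P₂ = 2.062068 / 101 = 0.020.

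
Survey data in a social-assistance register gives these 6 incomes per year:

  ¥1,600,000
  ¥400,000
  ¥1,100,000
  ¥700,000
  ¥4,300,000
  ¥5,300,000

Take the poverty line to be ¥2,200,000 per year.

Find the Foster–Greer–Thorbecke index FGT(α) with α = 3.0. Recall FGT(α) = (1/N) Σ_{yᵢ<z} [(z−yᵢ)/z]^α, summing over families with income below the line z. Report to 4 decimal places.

0.1683

Incomes under z: ¥400,000, ¥700,000, ¥1,100,000, ¥1,600,000 (q = 4 of N = 6).
Relative gaps: (2200000−400000)/2200000 = 0.8182; (2200000−700000)/2200000 = 0.6818; (2200000−1100000)/2200000 = 0.5000; (2200000−1600000)/2200000 = 0.2727.
Raised to α = 3.0: 0.54771; 0.31696; 0.12500; 0.02029.
Sum = 1.009955; FGT(3.0) = 1.009955 / 6 = 0.1683.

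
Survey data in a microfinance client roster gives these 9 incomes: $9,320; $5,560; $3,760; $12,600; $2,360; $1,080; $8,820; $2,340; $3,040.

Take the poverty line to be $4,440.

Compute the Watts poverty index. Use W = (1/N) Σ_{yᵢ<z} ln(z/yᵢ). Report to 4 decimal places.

0.3590

Poor units: $1,080, $2,340, $2,360, $3,040, $3,760 (q = 5 of N = 9).
Log gaps: ln(4440/1080) = 1.4137; ln(4440/2340) = 0.6405; ln(4440/2360) = 0.6320; ln(4440/3040) = 0.3788; ln(4440/3760) = 0.1662.
W = 3.231222 / 9 = 0.3590.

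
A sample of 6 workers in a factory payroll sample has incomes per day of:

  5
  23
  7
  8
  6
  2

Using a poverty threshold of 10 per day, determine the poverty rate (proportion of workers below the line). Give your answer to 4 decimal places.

0.8333

5 of the 6 workers have income below 10.
H = 5/6 = 0.8333.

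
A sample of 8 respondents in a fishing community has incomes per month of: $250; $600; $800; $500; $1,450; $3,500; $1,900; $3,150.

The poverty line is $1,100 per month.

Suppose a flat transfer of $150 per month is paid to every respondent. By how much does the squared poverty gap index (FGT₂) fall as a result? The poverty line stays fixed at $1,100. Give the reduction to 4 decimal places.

Before: below the line — $250, $500, $600, $800; squared poverty gap index (FGT₂) = 0.146952.
After the $150 transfer: below the line — $400, $650, $750, $950; squared poverty gap index (FGT₂) = 0.086519.
Reduction = 0.146952 − 0.086519 = 0.0604.

0.0604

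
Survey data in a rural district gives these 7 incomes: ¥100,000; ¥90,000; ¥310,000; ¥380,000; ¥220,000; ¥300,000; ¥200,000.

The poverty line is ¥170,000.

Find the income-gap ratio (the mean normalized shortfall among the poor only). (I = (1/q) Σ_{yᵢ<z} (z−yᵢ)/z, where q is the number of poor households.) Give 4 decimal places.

Poor units: ¥90,000, ¥100,000 (q = 2 of N = 7).
Shortfall ratios (z−y)/z: 0.4706, 0.4118; sum = 0.882353.
The income-gap ratio divides by q (the poor only): 0.882353 / 2 = 0.4412.

0.4412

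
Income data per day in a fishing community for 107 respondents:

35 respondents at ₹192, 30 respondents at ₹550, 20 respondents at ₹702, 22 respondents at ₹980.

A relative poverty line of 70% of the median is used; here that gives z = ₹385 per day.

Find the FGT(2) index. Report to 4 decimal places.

0.0822

Below z: 35×₹192 (q = 35 of N = 107).
Shortfall ratios: (385−192)/385 = 0.5013 (×35).
Squared: 0.2513 (×35).
Sum = 8.795514; P₂ = 8.795514 / 107 = 0.0822.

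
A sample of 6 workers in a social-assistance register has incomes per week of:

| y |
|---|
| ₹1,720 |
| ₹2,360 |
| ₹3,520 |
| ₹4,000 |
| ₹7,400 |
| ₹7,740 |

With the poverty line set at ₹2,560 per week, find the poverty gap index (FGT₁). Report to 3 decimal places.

Below z: ₹1,720, ₹2,360 (q = 2 of N = 6).
Gap ratios (z−y)/z: (2560−1720)/2560 = 0.3281; (2560−2360)/2560 = 0.0781.
Σ = 0.406250. Dividing by the full population N = 6 gives P₁ = 0.068.

0.068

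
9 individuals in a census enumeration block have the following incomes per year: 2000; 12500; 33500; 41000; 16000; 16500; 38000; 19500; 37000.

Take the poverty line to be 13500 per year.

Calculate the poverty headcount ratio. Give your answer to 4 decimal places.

2 of the 9 individuals have income below 13500.
H = 2/9 = 0.2222.

0.2222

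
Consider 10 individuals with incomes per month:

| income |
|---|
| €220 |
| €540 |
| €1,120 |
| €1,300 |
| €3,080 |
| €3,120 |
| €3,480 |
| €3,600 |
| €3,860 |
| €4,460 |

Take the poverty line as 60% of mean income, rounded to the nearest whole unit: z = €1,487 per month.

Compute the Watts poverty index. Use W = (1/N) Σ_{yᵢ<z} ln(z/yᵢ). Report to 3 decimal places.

0.334

Incomes under z: €220, €540, €1,120, €1,300 (q = 4 of N = 10).
Log gaps: ln(1487/220) = 1.9109; ln(1487/540) = 1.0129; ln(1487/1120) = 0.2834; ln(1487/1300) = 0.1344.
W = 3.341664 / 10 = 0.334.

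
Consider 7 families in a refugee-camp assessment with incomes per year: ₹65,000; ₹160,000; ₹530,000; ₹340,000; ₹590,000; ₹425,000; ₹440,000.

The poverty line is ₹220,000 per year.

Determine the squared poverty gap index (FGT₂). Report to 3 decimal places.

0.082

Incomes under z: ₹65,000, ₹160,000 (q = 2 of N = 7).
Relative gaps: (220000−65000)/220000 = 0.7045; (220000−160000)/220000 = 0.2727.
Squared: 0.4964; 0.0744.
Sum = 0.570764; P₂ = 0.570764 / 7 = 0.082.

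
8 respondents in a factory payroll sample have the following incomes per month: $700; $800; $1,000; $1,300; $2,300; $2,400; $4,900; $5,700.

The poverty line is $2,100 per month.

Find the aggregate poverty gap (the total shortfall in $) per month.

Below z: $700, $800, $1,000, $1,300 (q = 4 of N = 8).
Individual gaps: 2100−700 = 1400; 2100−800 = 1300; 2100−1000 = 1100; 2100−1300 = 800.
Aggregate gap = $4,600.

$4,600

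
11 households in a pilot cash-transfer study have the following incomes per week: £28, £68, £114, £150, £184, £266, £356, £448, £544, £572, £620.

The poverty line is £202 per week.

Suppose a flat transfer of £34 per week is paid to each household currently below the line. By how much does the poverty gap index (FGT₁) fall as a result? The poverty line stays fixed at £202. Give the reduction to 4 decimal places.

0.0693

Before: below the line — £28, £68, £114, £150, £184; poverty gap index (FGT₁) = 0.209721.
After the £34 transfer: below the line — £62, £102, £148, £184; poverty gap index (FGT₁) = 0.140414.
Reduction = 0.209721 − 0.140414 = 0.0693.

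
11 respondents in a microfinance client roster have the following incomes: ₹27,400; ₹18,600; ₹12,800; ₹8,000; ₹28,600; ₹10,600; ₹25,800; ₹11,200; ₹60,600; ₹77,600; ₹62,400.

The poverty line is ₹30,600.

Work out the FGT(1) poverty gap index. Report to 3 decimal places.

0.302

Incomes under z: ₹8,000, ₹10,600, ₹11,200, ₹12,800, ₹18,600, ₹25,800, ₹27,400, ₹28,600 (q = 8 of N = 11).
Relative gaps: (30600−8000)/30600 = 0.7386; (30600−10600)/30600 = 0.6536; (30600−11200)/30600 = 0.6340; (30600−12800)/30600 = 0.5817; (30600−18600)/30600 = 0.3922; (30600−25800)/30600 = 0.1569; (30600−27400)/30600 = 0.1046; (30600−28600)/30600 = 0.0654.
Σ = 3.326797. Dividing by the full population N = 11 gives P₁ = 0.302.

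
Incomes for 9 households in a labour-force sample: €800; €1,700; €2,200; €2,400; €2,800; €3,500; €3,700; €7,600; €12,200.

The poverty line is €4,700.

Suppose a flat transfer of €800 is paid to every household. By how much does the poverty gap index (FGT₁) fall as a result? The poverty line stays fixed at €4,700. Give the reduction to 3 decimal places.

0.132

Before: below the line — €800, €1,700, €2,200, €2,400, €2,800, €3,500, €3,700; poverty gap index (FGT₁) = 0.37352.
After the €800 transfer: below the line — €1,600, €2,500, €3,000, €3,200, €3,600, €4,300, €4,500; poverty gap index (FGT₁) = 0.24113.
Reduction = 0.37352 − 0.24113 = 0.132.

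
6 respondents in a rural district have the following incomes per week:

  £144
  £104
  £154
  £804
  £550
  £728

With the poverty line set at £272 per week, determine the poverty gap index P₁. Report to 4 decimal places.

0.2537

Poor units: £104, £144, £154 (q = 3 of N = 6).
Relative gaps: (272−104)/272 = 0.6176; (272−144)/272 = 0.4706; (272−154)/272 = 0.4338.
Sum of shortfalls = 1.522059; P₁ averages over all N: 1.522059 / 6 = 0.2537.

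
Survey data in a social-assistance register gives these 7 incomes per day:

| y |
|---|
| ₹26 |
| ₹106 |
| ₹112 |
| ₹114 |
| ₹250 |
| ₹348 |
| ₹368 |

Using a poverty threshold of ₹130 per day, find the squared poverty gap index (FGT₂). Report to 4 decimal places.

Below the line: ₹26, ₹106, ₹112, ₹114 (q = 4 of N = 7).
Gap ratios (z−y)/z: (130−26)/130 = 0.8000; (130−106)/130 = 0.1846; (130−112)/130 = 0.1385; (130−114)/130 = 0.1231.
Squared: 0.6400; 0.0341; 0.0192; 0.0151.
Sum = 0.708402; P₂ = 0.708402 / 7 = 0.1012.

0.1012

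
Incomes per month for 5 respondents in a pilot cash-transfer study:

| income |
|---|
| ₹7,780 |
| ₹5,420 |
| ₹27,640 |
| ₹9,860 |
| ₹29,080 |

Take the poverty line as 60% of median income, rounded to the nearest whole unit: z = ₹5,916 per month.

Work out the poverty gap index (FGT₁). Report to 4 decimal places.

0.0168

Below the line: ₹5,420 (q = 1 of N = 5).
Shortfall ratios: (5916−5420)/5916 = 0.0838.
Sum of shortfalls = 0.083840; P₁ averages over all N: 0.083840 / 5 = 0.0168.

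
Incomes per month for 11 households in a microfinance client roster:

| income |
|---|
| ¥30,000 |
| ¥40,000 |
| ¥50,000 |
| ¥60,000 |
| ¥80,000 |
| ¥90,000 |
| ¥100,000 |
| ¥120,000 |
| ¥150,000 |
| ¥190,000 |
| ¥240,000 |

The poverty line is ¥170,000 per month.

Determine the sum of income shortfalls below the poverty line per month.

¥810,000

Incomes under z: ¥30,000, ¥40,000, ¥50,000, ¥60,000, ¥80,000, ¥90,000, ¥100,000, ¥120,000, ¥150,000 (q = 9 of N = 11).
Individual gaps: 170000−30000 = 140000; 170000−40000 = 130000; 170000−50000 = 120000; 170000−60000 = 110000; 170000−80000 = 90000; 170000−90000 = 80000; 170000−100000 = 70000; 170000−120000 = 50000; 170000−150000 = 20000.
Aggregate gap = ¥810,000.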